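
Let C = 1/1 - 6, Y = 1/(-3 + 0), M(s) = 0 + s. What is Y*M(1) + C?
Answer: -16/3 ≈ -5.3333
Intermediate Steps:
M(s) = s
Y = -1/3 (Y = 1/(-3) = -1/3 ≈ -0.33333)
C = -5 (C = 1 - 6 = -5)
Y*M(1) + C = -1/3*1 - 5 = -1/3 - 5 = -16/3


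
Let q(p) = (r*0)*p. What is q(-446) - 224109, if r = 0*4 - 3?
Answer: -224109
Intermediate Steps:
r = -3 (r = 0 - 3 = -3)
q(p) = 0 (q(p) = (-3*0)*p = 0*p = 0)
q(-446) - 224109 = 0 - 224109 = -224109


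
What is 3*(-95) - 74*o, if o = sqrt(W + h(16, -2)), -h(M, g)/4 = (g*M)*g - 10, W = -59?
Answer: -285 - 370*I*sqrt(11) ≈ -285.0 - 1227.2*I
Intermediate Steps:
h(M, g) = 40 - 4*M*g**2 (h(M, g) = -4*((g*M)*g - 10) = -4*((M*g)*g - 10) = -4*(M*g**2 - 10) = -4*(-10 + M*g**2) = 40 - 4*M*g**2)
o = 5*I*sqrt(11) (o = sqrt(-59 + (40 - 4*16*(-2)**2)) = sqrt(-59 + (40 - 4*16*4)) = sqrt(-59 + (40 - 256)) = sqrt(-59 - 216) = sqrt(-275) = 5*I*sqrt(11) ≈ 16.583*I)
3*(-95) - 74*o = 3*(-95) - 370*I*sqrt(11) = -285 - 370*I*sqrt(11)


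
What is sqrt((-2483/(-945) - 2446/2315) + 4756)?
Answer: sqrt(4047886739757)/29169 ≈ 68.975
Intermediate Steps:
sqrt((-2483/(-945) - 2446/2315) + 4756) = sqrt((-2483*(-1/945) - 2446*1/2315) + 4756) = sqrt((2483/945 - 2446/2315) + 4756) = sqrt(137467/87507 + 4756) = sqrt(416320759/87507) = sqrt(4047886739757)/29169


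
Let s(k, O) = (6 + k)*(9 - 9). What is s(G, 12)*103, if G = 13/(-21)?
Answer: 0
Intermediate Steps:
G = -13/21 (G = 13*(-1/21) = -13/21 ≈ -0.61905)
s(k, O) = 0 (s(k, O) = (6 + k)*0 = 0)
s(G, 12)*103 = 0*103 = 0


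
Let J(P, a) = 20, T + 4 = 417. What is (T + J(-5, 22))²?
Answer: 187489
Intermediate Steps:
T = 413 (T = -4 + 417 = 413)
(T + J(-5, 22))² = (413 + 20)² = 433² = 187489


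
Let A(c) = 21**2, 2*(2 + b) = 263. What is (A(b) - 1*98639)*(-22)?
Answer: 2160356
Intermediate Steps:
b = 259/2 (b = -2 + (1/2)*263 = -2 + 263/2 = 259/2 ≈ 129.50)
A(c) = 441
(A(b) - 1*98639)*(-22) = (441 - 1*98639)*(-22) = (441 - 98639)*(-22) = -98198*(-22) = 2160356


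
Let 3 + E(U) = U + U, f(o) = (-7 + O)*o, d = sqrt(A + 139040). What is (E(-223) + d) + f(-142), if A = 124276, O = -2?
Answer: 829 + 2*sqrt(65829) ≈ 1342.1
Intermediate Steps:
d = 2*sqrt(65829) (d = sqrt(124276 + 139040) = sqrt(263316) = 2*sqrt(65829) ≈ 513.14)
f(o) = -9*o (f(o) = (-7 - 2)*o = -9*o)
E(U) = -3 + 2*U (E(U) = -3 + (U + U) = -3 + 2*U)
(E(-223) + d) + f(-142) = ((-3 + 2*(-223)) + 2*sqrt(65829)) - 9*(-142) = ((-3 - 446) + 2*sqrt(65829)) + 1278 = (-449 + 2*sqrt(65829)) + 1278 = 829 + 2*sqrt(65829)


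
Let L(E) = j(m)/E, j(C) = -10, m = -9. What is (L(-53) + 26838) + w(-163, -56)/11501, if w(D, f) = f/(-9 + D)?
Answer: 1896091194/70649 ≈ 26838.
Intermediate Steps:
L(E) = -10/E
(L(-53) + 26838) + w(-163, -56)/11501 = (-10/(-53) + 26838) - 56/(-9 - 163)/11501 = (-10*(-1/53) + 26838) - 56/(-172)*(1/11501) = (10/53 + 26838) - 56*(-1/172)*(1/11501) = 1422424/53 + (14/43)*(1/11501) = 1422424/53 + 2/70649 = 1896091194/70649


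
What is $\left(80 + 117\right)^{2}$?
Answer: $38809$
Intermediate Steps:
$\left(80 + 117\right)^{2} = 197^{2} = 38809$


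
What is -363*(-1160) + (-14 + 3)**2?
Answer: 421201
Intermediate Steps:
-363*(-1160) + (-14 + 3)**2 = 421080 + (-11)**2 = 421080 + 121 = 421201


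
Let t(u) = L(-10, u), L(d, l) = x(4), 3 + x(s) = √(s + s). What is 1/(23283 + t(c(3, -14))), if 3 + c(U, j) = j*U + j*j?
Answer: 2910/67744799 - √2/270979196 ≈ 4.2950e-5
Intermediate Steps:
c(U, j) = -3 + j² + U*j (c(U, j) = -3 + (j*U + j*j) = -3 + (U*j + j²) = -3 + (j² + U*j) = -3 + j² + U*j)
x(s) = -3 + √2*√s (x(s) = -3 + √(s + s) = -3 + √(2*s) = -3 + √2*√s)
L(d, l) = -3 + 2*√2 (L(d, l) = -3 + √2*√4 = -3 + √2*2 = -3 + 2*√2)
t(u) = -3 + 2*√2
1/(23283 + t(c(3, -14))) = 1/(23283 + (-3 + 2*√2)) = 1/(23280 + 2*√2)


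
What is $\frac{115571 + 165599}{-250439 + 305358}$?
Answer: $\frac{281170}{54919} \approx 5.1197$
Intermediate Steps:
$\frac{115571 + 165599}{-250439 + 305358} = \frac{281170}{54919}$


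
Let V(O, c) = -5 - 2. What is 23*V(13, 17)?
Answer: -161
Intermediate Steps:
V(O, c) = -7
23*V(13, 17) = 23*(-7) = -161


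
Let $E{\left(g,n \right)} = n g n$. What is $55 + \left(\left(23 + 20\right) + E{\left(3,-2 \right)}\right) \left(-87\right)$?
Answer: $-4730$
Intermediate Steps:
$E{\left(g,n \right)} = g n^{2}$ ($E{\left(g,n \right)} = g n n = g n^{2}$)
$55 + \left(\left(23 + 20\right) + E{\left(3,-2 \right)}\right) \left(-87\right) = 55 + \left(\left(23 + 20\right) + 3 \left(-2\right)^{2}\right) \left(-87\right) = 55 + \left(43 + 3 \cdot 4\right) \left(-87\right) = 55 + \left(43 + 12\right) \left(-87\right) = 55 + 55 \left(-87\right) = 55 - 4785 = -4730$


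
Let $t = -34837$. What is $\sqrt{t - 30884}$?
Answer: $i \sqrt{65721} \approx 256.36 i$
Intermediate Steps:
$\sqrt{t - 30884} = \sqrt{-34837 - 30884} = \sqrt{-65721} = i \sqrt{65721}$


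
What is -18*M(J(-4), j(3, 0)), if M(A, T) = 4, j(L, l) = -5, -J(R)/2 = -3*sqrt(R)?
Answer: -72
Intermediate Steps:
J(R) = 6*sqrt(R) (J(R) = -(-6)*sqrt(R) = 6*sqrt(R))
-18*M(J(-4), j(3, 0)) = -18*4 = -72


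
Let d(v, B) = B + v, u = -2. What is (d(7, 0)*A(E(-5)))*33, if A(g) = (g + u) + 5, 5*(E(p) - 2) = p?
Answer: 924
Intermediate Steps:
E(p) = 2 + p/5
A(g) = 3 + g (A(g) = (g - 2) + 5 = (-2 + g) + 5 = 3 + g)
(d(7, 0)*A(E(-5)))*33 = ((0 + 7)*(3 + (2 + (1/5)*(-5))))*33 = (7*(3 + (2 - 1)))*33 = (7*(3 + 1))*33 = (7*4)*33 = 28*33 = 924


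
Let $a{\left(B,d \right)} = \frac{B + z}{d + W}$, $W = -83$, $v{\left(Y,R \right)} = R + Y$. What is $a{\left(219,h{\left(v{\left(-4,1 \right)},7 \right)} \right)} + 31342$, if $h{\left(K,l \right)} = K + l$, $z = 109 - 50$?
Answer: $\frac{2475740}{79} \approx 31338.0$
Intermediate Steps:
$z = 59$ ($z = 109 - 50 = 59$)
$a{\left(B,d \right)} = \frac{59 + B}{-83 + d}$ ($a{\left(B,d \right)} = \frac{B + 59}{d - 83} = \frac{59 + B}{-83 + d}$)
$a{\left(219,h{\left(v{\left(-4,1 \right)},7 \right)} \right)} + 31342 = \frac{59 + 219}{-83 + \left(\left(1 - 4\right) + 7\right)} + 31342 = \frac{1}{-83 + \left(-3 + 7\right)} 278 + 31342 = \frac{1}{-83 + 4} \cdot 278 + 31342 = \frac{1}{-79} \cdot 278 + 31342 = \left(- \frac{1}{79}\right) 278 + 31342 = - \frac{278}{79} + 31342 = \frac{2475740}{79}$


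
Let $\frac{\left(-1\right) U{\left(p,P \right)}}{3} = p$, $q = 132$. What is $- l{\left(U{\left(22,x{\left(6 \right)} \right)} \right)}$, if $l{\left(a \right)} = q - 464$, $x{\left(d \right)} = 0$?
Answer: $332$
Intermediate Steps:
$U{\left(p,P \right)} = - 3 p$
$l{\left(a \right)} = -332$ ($l{\left(a \right)} = 132 - 464 = -332$)
$- l{\left(U{\left(22,x{\left(6 \right)} \right)} \right)} = \left(-1\right) \left(-332\right) = 332$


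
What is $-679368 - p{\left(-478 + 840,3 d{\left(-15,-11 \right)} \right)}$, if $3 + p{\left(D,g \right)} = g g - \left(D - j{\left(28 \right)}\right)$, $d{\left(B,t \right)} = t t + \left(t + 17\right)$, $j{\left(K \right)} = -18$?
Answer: $-824146$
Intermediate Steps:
$d{\left(B,t \right)} = 17 + t + t^{2}$ ($d{\left(B,t \right)} = t^{2} + \left(17 + t\right) = 17 + t + t^{2}$)
$p{\left(D,g \right)} = -21 + g^{2} - D$ ($p{\left(D,g \right)} = -3 - \left(18 + D - g g\right) = -3 - \left(18 + D - g^{2}\right) = -21 + g^{2} - D$)
$-679368 - p{\left(-478 + 840,3 d{\left(-15,-11 \right)} \right)} = -679368 - \left(-21 + \left(3 \left(17 - 11 + \left(-11\right)^{2}\right)\right)^{2} - \left(-478 + 840\right)\right) = -679368 - \left(-21 + \left(3 \left(17 - 11 + 121\right)\right)^{2} - 362\right) = -679368 - \left(-21 + \left(3 \cdot 127\right)^{2} - 362\right) = -679368 - \left(-21 + 381^{2} - 362\right) = -679368 - \left(-21 + 145161 - 362\right) = -679368 - 144778 = -824146$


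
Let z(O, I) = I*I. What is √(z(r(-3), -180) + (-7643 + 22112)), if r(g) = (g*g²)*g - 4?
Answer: √46869 ≈ 216.49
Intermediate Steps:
r(g) = -4 + g⁴ (r(g) = g³*g - 4 = g⁴ - 4 = -4 + g⁴)
z(O, I) = I²
√(z(r(-3), -180) + (-7643 + 22112)) = √((-180)² + (-7643 + 22112)) = √(32400 + 14469) = √46869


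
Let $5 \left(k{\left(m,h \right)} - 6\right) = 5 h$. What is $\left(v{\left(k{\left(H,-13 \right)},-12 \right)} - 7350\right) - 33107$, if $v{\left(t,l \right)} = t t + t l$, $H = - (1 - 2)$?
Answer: $-40324$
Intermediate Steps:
$H = 1$ ($H = \left(-1\right) \left(-1\right) = 1$)
$k{\left(m,h \right)} = 6 + h$ ($k{\left(m,h \right)} = 6 + \frac{5 h}{5} = 6 + h$)
$v{\left(t,l \right)} = t^{2} + l t$
$\left(v{\left(k{\left(H,-13 \right)},-12 \right)} - 7350\right) - 33107 = \left(\left(6 - 13\right) \left(-12 + \left(6 - 13\right)\right) - 7350\right) - 33107 = \left(- 7 \left(-12 - 7\right) - 7350\right) - 33107 = \left(\left(-7\right) \left(-19\right) - 7350\right) - 33107 = \left(133 - 7350\right) - 33107 = -7217 - 33107 = -40324$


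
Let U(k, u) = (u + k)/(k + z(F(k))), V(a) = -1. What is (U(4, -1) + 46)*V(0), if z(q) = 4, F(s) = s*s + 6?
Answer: -371/8 ≈ -46.375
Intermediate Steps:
F(s) = 6 + s² (F(s) = s² + 6 = 6 + s²)
U(k, u) = (k + u)/(4 + k) (U(k, u) = (u + k)/(k + 4) = (k + u)/(4 + k))
(U(4, -1) + 46)*V(0) = ((4 - 1)/(4 + 4) + 46)*(-1) = (3/8 + 46)*(-1) = (371/8)*(-1) = -371/8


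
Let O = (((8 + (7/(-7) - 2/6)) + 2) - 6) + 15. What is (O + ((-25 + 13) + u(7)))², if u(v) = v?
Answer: 1444/9 ≈ 160.44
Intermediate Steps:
O = 53/3 (O = (((8 + (7*(-⅐) - 2*⅙)) + 2) - 6) + 15 = (((8 + (-1 - ⅓)) + 2) - 6) + 15 = (((8 - 4/3) + 2) - 6) + 15 = ((20/3 + 2) - 6) + 15 = (26/3 - 6) + 15 = 8/3 + 15 = 53/3 ≈ 17.667)
(O + ((-25 + 13) + u(7)))² = (53/3 + ((-25 + 13) + 7))² = (53/3 + (-12 + 7))² = (53/3 - 5)² = (38/3)² = 1444/9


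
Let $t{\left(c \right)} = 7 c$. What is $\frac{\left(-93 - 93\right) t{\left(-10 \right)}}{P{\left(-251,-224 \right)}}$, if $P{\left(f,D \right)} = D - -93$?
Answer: $- \frac{13020}{131} \approx -99.389$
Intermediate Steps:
$P{\left(f,D \right)} = 93 + D$ ($P{\left(f,D \right)} = D + 93 = 93 + D$)
$\frac{\left(-93 - 93\right) t{\left(-10 \right)}}{P{\left(-251,-224 \right)}} = \frac{\left(-93 - 93\right) 7 \left(-10\right)}{93 - 224} = \frac{\left(-186\right) \left(-70\right)}{-131} = 13020 \left(- \frac{1}{131}\right) = - \frac{13020}{131}$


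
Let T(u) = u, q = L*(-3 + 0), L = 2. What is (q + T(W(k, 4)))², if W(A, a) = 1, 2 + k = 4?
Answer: 25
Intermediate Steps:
k = 2 (k = -2 + 4 = 2)
q = -6 (q = 2*(-3 + 0) = 2*(-3) = -6)
(q + T(W(k, 4)))² = (-6 + 1)² = (-5)² = 25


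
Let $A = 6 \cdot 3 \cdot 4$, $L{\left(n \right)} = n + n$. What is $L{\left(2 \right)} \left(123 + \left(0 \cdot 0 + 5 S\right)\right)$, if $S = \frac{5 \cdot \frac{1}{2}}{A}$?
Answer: $\frac{17737}{36} \approx 492.69$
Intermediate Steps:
$L{\left(n \right)} = 2 n$
$A = 72$ ($A = 18 \cdot 4 = 72$)
$S = \frac{5}{144}$ ($S = \frac{5 \cdot \frac{1}{2}}{72} = 5 \cdot \frac{1}{2} \cdot \frac{1}{72} = \frac{5}{2} \cdot \frac{1}{72} = \frac{5}{144} \approx 0.034722$)
$L{\left(2 \right)} \left(123 + \left(0 \cdot 0 + 5 S\right)\right) = 2 \cdot 2 \left(123 + \left(0 \cdot 0 + 5 \cdot \frac{5}{144}\right)\right) = 4 \left(123 + \left(0 + \frac{25}{144}\right)\right) = 4 \left(123 + \frac{25}{144}\right) = 4 \cdot \frac{17737}{144} = \frac{17737}{36}$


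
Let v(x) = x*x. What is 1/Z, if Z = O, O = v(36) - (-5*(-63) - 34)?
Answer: 1/1015 ≈ 0.00098522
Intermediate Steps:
v(x) = x**2
O = 1015 (O = 36**2 - (-5*(-63) - 34) = 1296 - (315 - 34) = 1296 - 1*281 = 1296 - 281 = 1015)
Z = 1015
1/Z = 1/1015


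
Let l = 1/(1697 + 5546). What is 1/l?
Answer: 7243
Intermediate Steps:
l = 1/7243 ≈ 0.00013806
1/l = 1/(1/7243) = 7243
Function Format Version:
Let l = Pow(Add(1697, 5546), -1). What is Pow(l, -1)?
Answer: 7243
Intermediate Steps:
l = Rational(1, 7243) (l = Pow(7243, -1) = Rational(1, 7243) ≈ 0.00013806)
Pow(l, -1) = Pow(Rational(1, 7243), -1) = 7243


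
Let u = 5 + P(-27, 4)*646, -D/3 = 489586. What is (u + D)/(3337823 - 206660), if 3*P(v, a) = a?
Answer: -4403675/9393489 ≈ -0.46880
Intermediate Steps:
D = -1468758 (D = -3*489586 = -1468758)
P(v, a) = a/3
u = 2599/3 (u = 5 + ((⅓)*4)*646 = 5 + (4/3)*646 = 5 + 2584/3 = 2599/3 ≈ 866.33)
(u + D)/(3337823 - 206660) = (2599/3 - 1468758)/(3337823 - 206660) = -4403675/3/3131163 = -4403675/3*1/3131163 = -4403675/9393489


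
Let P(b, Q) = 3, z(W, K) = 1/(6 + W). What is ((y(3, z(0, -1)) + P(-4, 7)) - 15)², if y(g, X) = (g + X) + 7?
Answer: 121/36 ≈ 3.3611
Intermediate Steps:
y(g, X) = 7 + X + g (y(g, X) = (X + g) + 7 = 7 + X + g)
((y(3, z(0, -1)) + P(-4, 7)) - 15)² = (((7 + 1/(6 + 0) + 3) + 3) - 15)² = (((7 + 1/6 + 3) + 3) - 15)² = (((7 + ⅙ + 3) + 3) - 15)² = ((61/6 + 3) - 15)² = (79/6 - 15)² = (-11/6)² = 121/36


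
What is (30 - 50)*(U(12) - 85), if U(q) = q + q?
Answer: 1220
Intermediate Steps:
U(q) = 2*q
(30 - 50)*(U(12) - 85) = (30 - 50)*(2*12 - 85) = -20*(24 - 85) = -20*(-61) = 1220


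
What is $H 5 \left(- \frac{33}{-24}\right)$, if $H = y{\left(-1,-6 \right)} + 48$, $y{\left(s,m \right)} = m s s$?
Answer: $\frac{1155}{4} \approx 288.75$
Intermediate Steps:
$y{\left(s,m \right)} = m s^{2}$
$H = 42$ ($H = - 6 \left(-1\right)^{2} + 48 = \left(-6\right) 1 + 48 = -6 + 48 = 42$)
$H 5 \left(- \frac{33}{-24}\right) = 42 \cdot 5 \left(- \frac{33}{-24}\right) = 42 \cdot 5 \left(\left(-33\right) \left(- \frac{1}{24}\right)\right) = 42 \cdot 5 \cdot \frac{11}{8} = 42 \cdot \frac{55}{8} = \frac{1155}{4}$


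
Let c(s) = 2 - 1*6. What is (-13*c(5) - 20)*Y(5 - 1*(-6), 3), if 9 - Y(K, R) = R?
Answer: 192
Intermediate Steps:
Y(K, R) = 9 - R
c(s) = -4 (c(s) = 2 - 6 = -4)
(-13*c(5) - 20)*Y(5 - 1*(-6), 3) = (-13*(-4) - 20)*(9 - 1*3) = (52 - 20)*(9 - 3) = 32*6 = 192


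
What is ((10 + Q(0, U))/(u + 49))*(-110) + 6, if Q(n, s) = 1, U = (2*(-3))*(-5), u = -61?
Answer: 641/6 ≈ 106.83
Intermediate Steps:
U = 30 (U = -6*(-5) = 30)
((10 + Q(0, U))/(u + 49))*(-110) + 6 = ((10 + 1)/(-61 + 49))*(-110) + 6 = (11/(-12))*(-110) + 6 = (11*(-1/12))*(-110) + 6 = -11/12*(-110) + 6 = 605/6 + 6 = 641/6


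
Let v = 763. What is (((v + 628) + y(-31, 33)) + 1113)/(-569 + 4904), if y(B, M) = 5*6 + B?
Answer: 2503/4335 ≈ 0.57739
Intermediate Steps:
y(B, M) = 30 + B
(((v + 628) + y(-31, 33)) + 1113)/(-569 + 4904) = (((763 + 628) + (30 - 31)) + 1113)/(-569 + 4904) = ((1391 - 1) + 1113)/4335 = (1390 + 1113)*(1/4335) = 2503*(1/4335) = 2503/4335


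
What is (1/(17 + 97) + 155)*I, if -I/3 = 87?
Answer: -1537377/38 ≈ -40457.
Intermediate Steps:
I = -261 (I = -3*87 = -261)
(1/(17 + 97) + 155)*I = (1/(17 + 97) + 155)*(-261) = (1/114 + 155)*(-261) = (17671/114)*(-261) = -1537377/38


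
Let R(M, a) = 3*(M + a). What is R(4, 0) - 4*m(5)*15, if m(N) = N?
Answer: -288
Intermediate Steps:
R(M, a) = 3*M + 3*a
R(4, 0) - 4*m(5)*15 = (3*4 + 3*0) - 4*5*15 = (12 + 0) - 20*15 = 12 - 300 = -288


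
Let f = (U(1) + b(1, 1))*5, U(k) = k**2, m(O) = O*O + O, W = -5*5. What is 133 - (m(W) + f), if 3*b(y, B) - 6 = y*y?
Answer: -1451/3 ≈ -483.67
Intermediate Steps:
W = -25
m(O) = O + O**2 (m(O) = O**2 + O = O + O**2)
b(y, B) = 2 + y**2/3 (b(y, B) = 2 + (y*y)/3 = 2 + y**2/3)
f = 50/3 (f = (1**2 + (2 + (1/3)*1**2))*5 = (1 + (2 + (1/3)*1))*5 = (1 + (2 + 1/3))*5 = (1 + 7/3)*5 = (10/3)*5 = 50/3 ≈ 16.667)
133 - (m(W) + f) = 133 - (-25*(1 - 25) + 50/3) = 133 - (-25*(-24) + 50/3) = 133 - (600 + 50/3) = 133 - 1*1850/3 = 133 - 1850/3 = -1451/3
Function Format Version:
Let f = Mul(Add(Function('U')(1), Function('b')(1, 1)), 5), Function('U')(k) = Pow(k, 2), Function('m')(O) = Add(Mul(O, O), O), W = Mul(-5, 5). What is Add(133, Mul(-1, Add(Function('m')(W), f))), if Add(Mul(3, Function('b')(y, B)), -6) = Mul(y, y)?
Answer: Rational(-1451, 3) ≈ -483.67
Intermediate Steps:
W = -25
Function('m')(O) = Add(O, Pow(O, 2)) (Function('m')(O) = Add(Pow(O, 2), O) = Add(O, Pow(O, 2)))
Function('b')(y, B) = Add(2, Mul(Rational(1, 3), Pow(y, 2))) (Function('b')(y, B) = Add(2, Mul(Rational(1, 3), Mul(y, y))) = Add(2, Mul(Rational(1, 3), Pow(y, 2))))
f = Rational(50, 3) (f = Mul(Add(Pow(1, 2), Add(2, Mul(Rational(1, 3), Pow(1, 2)))), 5) = Mul(Add(1, Add(2, Mul(Rational(1, 3), 1))), 5) = Mul(Add(1, Add(2, Rational(1, 3))), 5) = Mul(Add(1, Rational(7, 3)), 5) = Mul(Rational(10, 3), 5) = Rational(50, 3) ≈ 16.667)
Add(133, Mul(-1, Add(Function('m')(W), f))) = Add(133, Mul(-1, Add(Mul(-25, Add(1, -25)), Rational(50, 3)))) = Add(133, Mul(-1, Add(Mul(-25, -24), Rational(50, 3)))) = Add(133, Mul(-1, Add(600, Rational(50, 3)))) = Add(133, Mul(-1, Rational(1850, 3))) = Add(133, Rational(-1850, 3)) = Rational(-1451, 3)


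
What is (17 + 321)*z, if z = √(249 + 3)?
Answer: 2028*√7 ≈ 5365.6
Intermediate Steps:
z = 6*√7 (z = √252 = 6*√7 ≈ 15.875)
(17 + 321)*z = (17 + 321)*(6*√7) = 338*(6*√7) = 2028*√7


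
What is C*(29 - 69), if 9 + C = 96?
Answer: -3480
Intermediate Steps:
C = 87 (C = -9 + 96 = 87)
C*(29 - 69) = 87*(29 - 69) = 87*(-40) = -3480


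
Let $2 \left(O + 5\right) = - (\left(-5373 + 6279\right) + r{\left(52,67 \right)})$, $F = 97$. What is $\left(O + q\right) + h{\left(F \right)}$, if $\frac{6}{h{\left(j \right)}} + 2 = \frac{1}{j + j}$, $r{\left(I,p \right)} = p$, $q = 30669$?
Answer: $\frac{7785019}{258} \approx 30175.0$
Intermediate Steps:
$h{\left(j \right)} = \frac{6}{-2 + \frac{1}{2 j}}$ ($h{\left(j \right)} = \frac{6}{-2 + \frac{1}{j + j}} = \frac{6}{-2 + \frac{1}{2 j}}$)
$O = - \frac{983}{2}$ ($O = -5 + \frac{\left(-1\right) \left(\left(-5373 + 6279\right) + 67\right)}{2} = -5 + \frac{\left(-1\right) \left(906 + 67\right)}{2} = -5 + \frac{\left(-1\right) 973}{2} = -5 + \frac{1}{2} \left(-973\right) = -5 - \frac{973}{2} = - \frac{983}{2} \approx -491.5$)
$\left(O + q\right) + h{\left(F \right)} = \left(- \frac{983}{2} + 30669\right) - \frac{1164}{-1 + 4 \cdot 97} = \frac{60355}{2} - \frac{1164}{-1 + 388} = \frac{60355}{2} - \frac{1164}{387} = \frac{60355}{2} - 1164 \cdot \frac{1}{387} = \frac{60355}{2} - \frac{388}{129} = \frac{7785019}{258}$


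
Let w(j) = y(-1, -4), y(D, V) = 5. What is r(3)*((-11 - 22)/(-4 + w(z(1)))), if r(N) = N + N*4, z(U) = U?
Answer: -495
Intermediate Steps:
w(j) = 5
r(N) = 5*N (r(N) = N + 4*N = 5*N)
r(3)*((-11 - 22)/(-4 + w(z(1)))) = (5*3)*((-11 - 22)/(-4 + 5)) = 15*(-33/1) = 15*(-33*1) = 15*(-33) = -495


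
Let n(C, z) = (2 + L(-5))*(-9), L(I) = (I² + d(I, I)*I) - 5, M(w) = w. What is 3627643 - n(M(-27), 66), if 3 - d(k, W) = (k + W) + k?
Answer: 3627031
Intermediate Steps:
d(k, W) = 3 - W - 2*k (d(k, W) = 3 - ((k + W) + k) = 3 - ((W + k) + k) = 3 - (W + 2*k) = 3 + (-W - 2*k) = 3 - W - 2*k)
L(I) = -5 + I² + I*(3 - 3*I) (L(I) = (I² + (3 - I - 2*I)*I) - 5 = (I² + (3 - 3*I)*I) - 5 = (I² + I*(3 - 3*I)) - 5 = -5 + I² + I*(3 - 3*I))
n(C, z) = 612 (n(C, z) = (2 + (-5 - 2*(-5)² + 3*(-5)))*(-9) = (2 + (-5 - 2*25 - 15))*(-9) = (2 + (-5 - 50 - 15))*(-9) = (2 - 70)*(-9) = -68*(-9) = 612)
3627643 - n(M(-27), 66) = 3627643 - 1*612 = 3627643 - 612 = 3627031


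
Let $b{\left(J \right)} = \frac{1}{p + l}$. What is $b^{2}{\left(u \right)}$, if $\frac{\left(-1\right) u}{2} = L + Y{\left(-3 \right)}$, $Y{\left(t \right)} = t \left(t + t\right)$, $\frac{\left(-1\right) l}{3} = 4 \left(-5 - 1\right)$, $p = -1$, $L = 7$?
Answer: $\frac{1}{5041} \approx 0.00019837$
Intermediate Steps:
$l = 72$ ($l = - 3 \cdot 4 \left(-5 - 1\right) = - 3 \cdot 4 \left(-6\right) = \left(-3\right) \left(-24\right) = 72$)
$Y{\left(t \right)} = 2 t^{2}$ ($Y{\left(t \right)} = t 2 t = 2 t^{2}$)
$u = -50$ ($u = - 2 \left(7 + 2 \left(-3\right)^{2}\right) = - 2 \left(7 + 2 \cdot 9\right) = - 2 \left(7 + 18\right) = \left(-2\right) 25 = -50$)
$b{\left(J \right)} = \frac{1}{71}$ ($b{\left(J \right)} = \frac{1}{-1 + 72} = \frac{1}{71}$)
$b^{2}{\left(u \right)} = \left(\frac{1}{71}\right)^{2} = \frac{1}{5041}$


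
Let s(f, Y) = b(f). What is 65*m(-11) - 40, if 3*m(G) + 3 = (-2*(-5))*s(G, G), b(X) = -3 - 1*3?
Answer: -1405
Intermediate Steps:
b(X) = -6 (b(X) = -3 - 3 = -6)
s(f, Y) = -6
m(G) = -21 (m(G) = -1 + (-2*(-5)*(-6))/3 = -1 + (10*(-6))/3 = -1 + (⅓)*(-60) = -1 - 20 = -21)
65*m(-11) - 40 = 65*(-21) - 40 = -1365 - 40 = -1405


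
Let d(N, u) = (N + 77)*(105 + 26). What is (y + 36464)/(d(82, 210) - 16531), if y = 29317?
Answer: 65781/4298 ≈ 15.305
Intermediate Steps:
d(N, u) = 10087 + 131*N (d(N, u) = (77 + N)*131 = 10087 + 131*N)
(y + 36464)/(d(82, 210) - 16531) = (29317 + 36464)/((10087 + 131*82) - 16531) = 65781/((10087 + 10742) - 16531) = 65781/(20829 - 16531) = 65781/4298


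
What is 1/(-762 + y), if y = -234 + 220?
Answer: -1/776 ≈ -0.0012887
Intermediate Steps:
y = -14
1/(-762 + y) = 1/(-762 - 14) = 1/(-776) = -1/776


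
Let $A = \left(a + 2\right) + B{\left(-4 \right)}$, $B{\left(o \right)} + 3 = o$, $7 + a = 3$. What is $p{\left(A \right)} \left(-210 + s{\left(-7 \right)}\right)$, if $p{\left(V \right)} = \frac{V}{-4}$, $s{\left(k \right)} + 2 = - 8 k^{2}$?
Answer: $-1359$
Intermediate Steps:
$a = -4$ ($a = -7 + 3 = -4$)
$B{\left(o \right)} = -3 + o$
$s{\left(k \right)} = -2 - 8 k^{2}$
$A = -9$ ($A = \left(-4 + 2\right) - 7 = -2 - 7 = -9$)
$p{\left(V \right)} = - \frac{V}{4}$ ($p{\left(V \right)} = V \left(- \frac{1}{4}\right) = - \frac{V}{4}$)
$p{\left(A \right)} \left(-210 + s{\left(-7 \right)}\right) = \left(- \frac{1}{4}\right) \left(-9\right) \left(-210 - \left(2 + 8 \left(-7\right)^{2}\right)\right) = \frac{9 \left(-210 - 394\right)}{4} = \frac{9}{4} \left(-604\right) = -1359$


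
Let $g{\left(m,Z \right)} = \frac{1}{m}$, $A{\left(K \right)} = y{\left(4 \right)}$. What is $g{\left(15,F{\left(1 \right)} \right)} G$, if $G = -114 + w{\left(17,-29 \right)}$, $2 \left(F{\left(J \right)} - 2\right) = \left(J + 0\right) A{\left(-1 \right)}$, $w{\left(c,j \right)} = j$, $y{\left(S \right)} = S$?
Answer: $- \frac{143}{15} \approx -9.5333$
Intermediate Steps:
$A{\left(K \right)} = 4$
$F{\left(J \right)} = 2 + 2 J$ ($F{\left(J \right)} = 2 + \frac{\left(J + 0\right) 4}{2} = 2 + \frac{J 4}{2} = 2 + \frac{4 J}{2} = 2 + 2 J$)
$G = -143$ ($G = -114 - 29 = -143$)
$g{\left(15,F{\left(1 \right)} \right)} G = \frac{1}{15} \left(-143\right) = - \frac{143}{15}$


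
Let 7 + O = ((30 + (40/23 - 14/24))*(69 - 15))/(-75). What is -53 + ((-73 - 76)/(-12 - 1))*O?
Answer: -5835553/14950 ≈ -390.34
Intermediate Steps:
O = -33847/1150 (O = -7 + ((30 + (40/23 - 14/24))*(69 - 15))/(-75) = -7 + ((30 + (40*(1/23) - 14*1/24))*54)*(-1/75) = -7 + ((30 + (40/23 - 7/12))*54)*(-1/75) = -7 + ((30 + 319/276)*54)*(-1/75) = -7 + ((8599/276)*54)*(-1/75) = -7 + (77391/46)*(-1/75) = -7 - 25797/1150 = -33847/1150 ≈ -29.432)
-53 + ((-73 - 76)/(-12 - 1))*O = -53 + ((-73 - 76)/(-12 - 1))*(-33847/1150) = -53 - 149/(-13)*(-33847/1150) = -53 - 149*(-1/13)*(-33847/1150) = -53 + (149/13)*(-33847/1150) = -53 - 5043203/14950 = -5835553/14950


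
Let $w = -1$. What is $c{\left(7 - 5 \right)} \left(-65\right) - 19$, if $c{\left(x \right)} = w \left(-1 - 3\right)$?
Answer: $-279$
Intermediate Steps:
$c{\left(x \right)} = 4$ ($c{\left(x \right)} = - (-1 - 3) = \left(-1\right) \left(-4\right) = 4$)
$c{\left(7 - 5 \right)} \left(-65\right) - 19 = 4 \left(-65\right) - 19 = -260 - 19 = -279$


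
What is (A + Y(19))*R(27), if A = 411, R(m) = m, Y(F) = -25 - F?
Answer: 9909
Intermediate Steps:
(A + Y(19))*R(27) = (411 + (-25 - 1*19))*27 = (411 + (-25 - 19))*27 = (411 - 44)*27 = 367*27 = 9909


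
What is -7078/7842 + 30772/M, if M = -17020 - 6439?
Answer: -203678413/91982739 ≈ -2.2143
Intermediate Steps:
M = -23459
-7078/7842 + 30772/M = -7078/7842 + 30772/(-23459) = -7078*1/7842 + 30772*(-1/23459) = -3539/3921 - 30772/23459 = -203678413/91982739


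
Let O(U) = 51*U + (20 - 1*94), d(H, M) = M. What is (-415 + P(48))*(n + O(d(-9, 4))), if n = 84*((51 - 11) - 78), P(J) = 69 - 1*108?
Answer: 1390148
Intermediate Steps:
P(J) = -39 (P(J) = 69 - 108 = -39)
O(U) = -74 + 51*U (O(U) = 51*U + (20 - 94) = 51*U - 74 = -74 + 51*U)
n = -3192 (n = 84*(40 - 78) = 84*(-38) = -3192)
(-415 + P(48))*(n + O(d(-9, 4))) = (-415 - 39)*(-3192 + (-74 + 51*4)) = -454*(-3192 + (-74 + 204)) = -454*(-3192 + 130) = -454*(-3062) = 1390148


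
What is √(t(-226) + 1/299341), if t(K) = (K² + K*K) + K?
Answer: √186389443355603/42763 ≈ 319.26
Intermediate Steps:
t(K) = K + 2*K² (t(K) = (K² + K²) + K = 2*K² + K = K + 2*K²)
√(t(-226) + 1/299341) = √(-226*(1 + 2*(-226)) + 1/299341) = √(-226*(1 - 452) + 1/299341) = √(-226*(-451) + 1/299341) = √(101926 + 1/299341) = √(30510630767/299341) = √186389443355603/42763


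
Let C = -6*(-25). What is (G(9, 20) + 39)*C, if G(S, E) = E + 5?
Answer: 9600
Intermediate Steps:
G(S, E) = 5 + E
C = 150
(G(9, 20) + 39)*C = ((5 + 20) + 39)*150 = (25 + 39)*150 = 64*150 = 9600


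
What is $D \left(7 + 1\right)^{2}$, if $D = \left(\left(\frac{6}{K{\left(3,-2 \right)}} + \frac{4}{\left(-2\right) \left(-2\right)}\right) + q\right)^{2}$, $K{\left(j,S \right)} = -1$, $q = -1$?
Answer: $2304$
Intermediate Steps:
$D = 36$ ($D = \left(\left(\frac{6}{-1} + \frac{4}{\left(-2\right) \left(-2\right)}\right) - 1\right)^{2} = \left(\left(6 \left(-1\right) + \frac{4}{4}\right) - 1\right)^{2} = \left(\left(-6 + 4 \cdot \frac{1}{4}\right) - 1\right)^{2} = \left(\left(-6 + 1\right) - 1\right)^{2} = \left(-5 - 1\right)^{2} = \left(-6\right)^{2} = 36$)
$D \left(7 + 1\right)^{2} = 36 \left(7 + 1\right)^{2} = 36 \cdot 8^{2} = 36 \cdot 64 = 2304$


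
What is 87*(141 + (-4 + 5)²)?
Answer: 12354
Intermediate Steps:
87*(141 + (-4 + 5)²) = 87*(141 + 1²) = 87*(141 + 1) = 87*142 = 12354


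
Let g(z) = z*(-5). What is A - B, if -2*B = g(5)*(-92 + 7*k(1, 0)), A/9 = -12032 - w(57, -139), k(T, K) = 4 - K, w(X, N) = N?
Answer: -106237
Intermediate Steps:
g(z) = -5*z
A = -107037 (A = 9*(-12032 - 1*(-139)) = 9*(-12032 + 139) = 9*(-11893) = -107037)
B = -800 (B = -(-5*5)*(-92 + 7*(4 - 1*0))/2 = -(-25)*(-92 + 7*(4 + 0))/2 = -(-25)*(-92 + 7*4)/2 = -(-25)*(-92 + 28)/2 = -(-25)*(-64)/2 = -½*1600 = -800)
A - B = -107037 - 1*(-800) = -107037 + 800 = -106237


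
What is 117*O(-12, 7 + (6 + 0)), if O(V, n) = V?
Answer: -1404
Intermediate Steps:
117*O(-12, 7 + (6 + 0)) = 117*(-12) = -1404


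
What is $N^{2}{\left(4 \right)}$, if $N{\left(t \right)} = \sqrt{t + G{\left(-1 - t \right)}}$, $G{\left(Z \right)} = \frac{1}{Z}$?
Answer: $\frac{19}{5} \approx 3.8$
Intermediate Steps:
$N{\left(t \right)} = \sqrt{t + \frac{1}{-1 - t}}$
$N^{2}{\left(4 \right)} = \left(\sqrt{\frac{-1 + 4 \left(1 + 4\right)}{1 + 4}}\right)^{2} = \left(\sqrt{\frac{-1 + 4 \cdot 5}{5}}\right)^{2} = \left(\sqrt{\frac{-1 + 20}{5}}\right)^{2} = \left(\sqrt{\frac{1}{5} \cdot 19}\right)^{2} = \left(\sqrt{\frac{19}{5}}\right)^{2} = \left(\frac{\sqrt{95}}{5}\right)^{2} = \frac{19}{5}$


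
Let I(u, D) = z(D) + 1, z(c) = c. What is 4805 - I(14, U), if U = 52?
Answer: 4752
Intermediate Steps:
I(u, D) = 1 + D (I(u, D) = D + 1 = 1 + D)
4805 - I(14, U) = 4805 - (1 + 52) = 4805 - 1*53 = 4805 - 53 = 4752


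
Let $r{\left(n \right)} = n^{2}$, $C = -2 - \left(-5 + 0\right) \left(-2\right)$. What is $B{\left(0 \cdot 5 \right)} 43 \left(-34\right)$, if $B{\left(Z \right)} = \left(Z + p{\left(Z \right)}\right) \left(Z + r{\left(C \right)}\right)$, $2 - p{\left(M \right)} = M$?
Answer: $-421056$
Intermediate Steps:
$p{\left(M \right)} = 2 - M$
$C = -12$ ($C = -2 - \left(-5\right) \left(-2\right) = -2 - 10 = -12$)
$B{\left(Z \right)} = 288 + 2 Z$ ($B{\left(Z \right)} = \left(Z - \left(-2 + Z\right)\right) \left(Z + \left(-12\right)^{2}\right) = 2 \left(Z + 144\right) = 2 \left(144 + Z\right) = 288 + 2 Z$)
$B{\left(0 \cdot 5 \right)} 43 \left(-34\right) = \left(288 + 2 \cdot 0 \cdot 5\right) 43 \left(-34\right) = \left(288 + 2 \cdot 0\right) 43 \left(-34\right) = \left(288 + 0\right) 43 \left(-34\right) = 288 \cdot 43 \left(-34\right) = 12384 \left(-34\right) = -421056$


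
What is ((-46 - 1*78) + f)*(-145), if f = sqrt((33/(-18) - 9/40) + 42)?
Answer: 17980 - 29*sqrt(143790)/12 ≈ 17064.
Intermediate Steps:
f = sqrt(143790)/60 (f = sqrt((33*(-1/18) - 9*1/40) + 42) = sqrt((-11/6 - 9/40) + 42) = sqrt(-247/120 + 42) = sqrt(4793/120) = sqrt(143790)/60 ≈ 6.3199)
((-46 - 1*78) + f)*(-145) = ((-46 - 1*78) + sqrt(143790)/60)*(-145) = ((-46 - 78) + sqrt(143790)/60)*(-145) = (-124 + sqrt(143790)/60)*(-145) = 17980 - 29*sqrt(143790)/12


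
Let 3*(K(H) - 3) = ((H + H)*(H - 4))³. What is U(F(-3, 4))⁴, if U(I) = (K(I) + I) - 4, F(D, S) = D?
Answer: 371727827187978496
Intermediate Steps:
K(H) = 3 + 8*H³*(-4 + H)³/3 (K(H) = 3 + ((H + H)*(H - 4))³/3 = 3 + ((2*H)*(-4 + H))³/3 = 3 + (2*H*(-4 + H))³/3 = 3 + (8*H³*(-4 + H)³)/3 = 3 + 8*H³*(-4 + H)³/3)
U(I) = -1 + I + 8*I³*(-4 + I)³/3 (U(I) = ((3 + 8*I³*(-4 + I)³/3) + I) - 4 = (3 + I + 8*I³*(-4 + I)³/3) - 4 = -1 + I + 8*I³*(-4 + I)³/3)
U(F(-3, 4))⁴ = (-1 - 3 + (8/3)*(-3)³*(-4 - 3)³)⁴ = (-1 - 3 + (8/3)*(-27)*(-7)³)⁴ = (-1 - 3 + (8/3)*(-27)*(-343))⁴ = (-1 - 3 + 24696)⁴ = 24692⁴ = 371727827187978496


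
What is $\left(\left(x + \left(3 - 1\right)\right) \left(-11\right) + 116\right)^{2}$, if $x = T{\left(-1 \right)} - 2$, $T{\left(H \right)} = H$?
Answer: $16129$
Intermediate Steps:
$x = -3$ ($x = -1 - 2 = -3$)
$\left(\left(x + \left(3 - 1\right)\right) \left(-11\right) + 116\right)^{2} = \left(\left(-3 + \left(3 - 1\right)\right) \left(-11\right) + 116\right)^{2} = \left(\left(-3 + 2\right) \left(-11\right) + 116\right)^{2} = \left(\left(-1\right) \left(-11\right) + 116\right)^{2} = \left(11 + 116\right)^{2} = 127^{2} = 16129$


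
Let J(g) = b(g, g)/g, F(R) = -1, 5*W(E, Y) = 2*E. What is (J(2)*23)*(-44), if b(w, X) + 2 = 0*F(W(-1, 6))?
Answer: 1012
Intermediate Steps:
W(E, Y) = 2*E/5 (W(E, Y) = (2*E)/5 = 2*E/5)
b(w, X) = -2 (b(w, X) = -2 + 0*(-1) = -2 + 0 = -2)
J(g) = -2/g
(J(2)*23)*(-44) = (-2/2*23)*(-44) = (-2*½*23)*(-44) = -1*23*(-44) = -23*(-44) = 1012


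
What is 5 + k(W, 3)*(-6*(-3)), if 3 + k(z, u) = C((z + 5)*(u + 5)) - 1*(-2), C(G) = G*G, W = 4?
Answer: 93299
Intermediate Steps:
C(G) = G²
k(z, u) = -1 + (5 + u)²*(5 + z)² (k(z, u) = -3 + (((z + 5)*(u + 5))² - 1*(-2)) = -3 + (((5 + z)*(5 + u))² + 2) = -3 + (((5 + u)*(5 + z))² + 2) = -3 + ((5 + u)²*(5 + z)² + 2) = -3 + (2 + (5 + u)²*(5 + z)²) = -1 + (5 + u)²*(5 + z)²)
5 + k(W, 3)*(-6*(-3)) = 5 + (-1 + (25 + 5*3 + 5*4 + 3*4)²)*(-6*(-3)) = 5 + (-1 + (25 + 15 + 20 + 12)²)*18 = 5 + (-1 + 72²)*18 = 5 + (-1 + 5184)*18 = 5 + 5183*18 = 5 + 93294 = 93299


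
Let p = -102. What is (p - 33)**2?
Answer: 18225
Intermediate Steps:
(p - 33)**2 = (-102 - 33)**2 = (-135)**2 = 18225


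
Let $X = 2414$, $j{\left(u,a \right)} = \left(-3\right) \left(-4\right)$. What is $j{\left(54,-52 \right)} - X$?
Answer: $-2402$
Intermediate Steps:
$j{\left(u,a \right)} = 12$
$j{\left(54,-52 \right)} - X = 12 - 2414 = -2402$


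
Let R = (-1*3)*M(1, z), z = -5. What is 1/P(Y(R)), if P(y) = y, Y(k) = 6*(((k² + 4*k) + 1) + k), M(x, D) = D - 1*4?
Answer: 1/5190 ≈ 0.00019268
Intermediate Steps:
M(x, D) = -4 + D (M(x, D) = D - 4 = -4 + D)
R = 27 (R = (-1*3)*(-4 - 5) = -3*(-9) = 27)
Y(k) = 6 + 6*k² + 30*k (Y(k) = 6*((1 + k² + 4*k) + k) = 6*(1 + k² + 5*k) = 6 + 6*k² + 30*k)
1/P(Y(R)) = 1/(6 + 6*27² + 30*27) = 1/(6 + 6*729 + 810) = 1/(6 + 4374 + 810) = 1/5190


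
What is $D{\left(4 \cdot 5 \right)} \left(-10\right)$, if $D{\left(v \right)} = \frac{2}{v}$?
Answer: $-1$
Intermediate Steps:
$D{\left(4 \cdot 5 \right)} \left(-10\right) = \frac{2}{4 \cdot 5} \left(-10\right) = \frac{2}{20} \left(-10\right) = 2 \cdot \frac{1}{20} \left(-10\right) = \frac{1}{10} \left(-10\right) = -1$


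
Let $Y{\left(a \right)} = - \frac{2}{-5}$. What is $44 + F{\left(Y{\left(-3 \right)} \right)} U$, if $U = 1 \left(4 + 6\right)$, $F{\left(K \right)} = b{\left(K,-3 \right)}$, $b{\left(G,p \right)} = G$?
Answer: $48$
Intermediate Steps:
$Y{\left(a \right)} = \frac{2}{5}$ ($Y{\left(a \right)} = \left(-2\right) \left(- \frac{1}{5}\right) = \frac{2}{5}$)
$F{\left(K \right)} = K$
$U = 10$ ($U = 1 \cdot 10 = 10$)
$44 + F{\left(Y{\left(-3 \right)} \right)} U = 44 + \frac{2}{5} \cdot 10 = 44 + 4 = 48$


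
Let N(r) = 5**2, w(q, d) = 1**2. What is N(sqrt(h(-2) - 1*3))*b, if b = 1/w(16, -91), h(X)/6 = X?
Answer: 25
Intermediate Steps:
w(q, d) = 1
h(X) = 6*X
N(r) = 25
b = 1 (b = 1/1 = 1)
N(sqrt(h(-2) - 1*3))*b = 25*1 = 25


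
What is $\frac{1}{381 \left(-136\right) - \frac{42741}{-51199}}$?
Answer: $- \frac{51199}{2652884643} \approx -1.9299 \cdot 10^{-5}$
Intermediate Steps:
$\frac{1}{381 \left(-136\right) - \frac{42741}{-51199}} = \frac{1}{-51816 - - \frac{42741}{51199}} = \frac{1}{-51816 + \frac{42741}{51199}} = \frac{1}{- \frac{2652884643}{51199}} = - \frac{51199}{2652884643}$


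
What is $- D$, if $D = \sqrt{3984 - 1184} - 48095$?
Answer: $48095 - 20 \sqrt{7} \approx 48042.0$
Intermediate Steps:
$D = -48095 + 20 \sqrt{7}$ ($D = \sqrt{2800} - 48095 = 20 \sqrt{7} - 48095 = -48095 + 20 \sqrt{7} \approx -48042.0$)
$- D = - (-48095 + 20 \sqrt{7}) = 48095 - 20 \sqrt{7}$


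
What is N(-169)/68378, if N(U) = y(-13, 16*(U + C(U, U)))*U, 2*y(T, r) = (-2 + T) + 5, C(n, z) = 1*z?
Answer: 845/68378 ≈ 0.012358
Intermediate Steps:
C(n, z) = z
y(T, r) = 3/2 + T/2 (y(T, r) = ((-2 + T) + 5)/2 = (3 + T)/2 = 3/2 + T/2)
N(U) = -5*U (N(U) = (3/2 + (½)*(-13))*U = (3/2 - 13/2)*U = -5*U)
N(-169)/68378 = -5*(-169)/68378 = 845*(1/68378) = 845/68378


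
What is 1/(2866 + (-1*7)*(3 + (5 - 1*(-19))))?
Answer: 1/2677 ≈ 0.00037355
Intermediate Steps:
1/(2866 + (-1*7)*(3 + (5 - 1*(-19)))) = 1/(2866 - 7*(3 + (5 + 19))) = 1/(2866 - 7*(3 + 24)) = 1/(2866 - 7*27) = 1/(2866 - 189) = 1/2677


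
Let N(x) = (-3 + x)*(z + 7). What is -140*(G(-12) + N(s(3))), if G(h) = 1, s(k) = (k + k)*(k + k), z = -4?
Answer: -14000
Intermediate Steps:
s(k) = 4*k² (s(k) = (2*k)*(2*k) = 4*k²)
N(x) = -9 + 3*x (N(x) = (-3 + x)*(-4 + 7) = (-3 + x)*3 = -9 + 3*x)
-140*(G(-12) + N(s(3))) = -140*(1 + (-9 + 3*(4*3²))) = -140*(1 + (-9 + 3*(4*9))) = -140*(1 + (-9 + 3*36)) = -140*(1 + (-9 + 108)) = -140*(1 + 99) = -140*100 = -14000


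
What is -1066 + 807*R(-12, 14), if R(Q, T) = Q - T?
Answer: -22048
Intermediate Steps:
-1066 + 807*R(-12, 14) = -1066 + 807*(-12 - 1*14) = -1066 + 807*(-12 - 14) = -1066 + 807*(-26) = -1066 - 20982 = -22048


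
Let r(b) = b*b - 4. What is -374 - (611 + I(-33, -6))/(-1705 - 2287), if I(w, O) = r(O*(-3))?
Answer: -1492077/3992 ≈ -373.77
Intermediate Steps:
r(b) = -4 + b² (r(b) = b² - 4 = -4 + b²)
I(w, O) = -4 + 9*O² (I(w, O) = -4 + (O*(-3))² = -4 + (-3*O)² = -4 + 9*O²)
-374 - (611 + I(-33, -6))/(-1705 - 2287) = -374 - (611 + (-4 + 9*(-6)²))/(-1705 - 2287) = -374 - (611 + (-4 + 9*36))/(-3992) = -374 - (611 + (-4 + 324))*(-1)/3992 = -374 - (611 + 320)*(-1)/3992 = -374 - 931*(-1)/3992 = -374 - 1*(-931/3992) = -374 + 931/3992 = -1492077/3992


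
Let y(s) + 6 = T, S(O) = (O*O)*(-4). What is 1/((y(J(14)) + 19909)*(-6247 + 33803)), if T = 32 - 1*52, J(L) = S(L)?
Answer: 1/547895948 ≈ 1.8252e-9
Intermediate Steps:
S(O) = -4*O² (S(O) = O²*(-4) = -4*O²)
J(L) = -4*L²
T = -20 (T = 32 - 52 = -20)
y(s) = -26 (y(s) = -6 - 20 = -26)
1/((y(J(14)) + 19909)*(-6247 + 33803)) = 1/((-26 + 19909)*(-6247 + 33803)) = 1/(19883*27556) = 1/547895948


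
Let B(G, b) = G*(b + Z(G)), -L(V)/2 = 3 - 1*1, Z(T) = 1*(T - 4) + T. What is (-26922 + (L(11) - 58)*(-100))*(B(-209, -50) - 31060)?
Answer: -1400558536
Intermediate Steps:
Z(T) = -4 + 2*T (Z(T) = 1*(-4 + T) + T = (-4 + T) + T = -4 + 2*T)
L(V) = -4 (L(V) = -2*(3 - 1*1) = -2*(3 - 1) = -2*2 = -4)
B(G, b) = G*(-4 + b + 2*G) (B(G, b) = G*(b + (-4 + 2*G)) = G*(-4 + b + 2*G))
(-26922 + (L(11) - 58)*(-100))*(B(-209, -50) - 31060) = (-26922 + (-4 - 58)*(-100))*(-209*(-4 - 50 + 2*(-209)) - 31060) = (-26922 - 62*(-100))*(-209*(-4 - 50 - 418) - 31060) = (-26922 + 6200)*(-209*(-472) - 31060) = -20722*(98648 - 31060) = -20722*67588 = -1400558536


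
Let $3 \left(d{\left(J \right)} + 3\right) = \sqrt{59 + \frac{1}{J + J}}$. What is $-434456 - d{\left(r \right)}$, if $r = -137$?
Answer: $-434453 - \frac{\sqrt{4429210}}{822} \approx -4.3446 \cdot 10^{5}$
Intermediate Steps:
$d{\left(J \right)} = -3 + \frac{\sqrt{59 + \frac{1}{2 J}}}{3}$ ($d{\left(J \right)} = -3 + \frac{\sqrt{59 + \frac{1}{J + J}}}{3} = -3 + \frac{\sqrt{59 + \frac{1}{2 J}}}{3}$)
$-434456 - d{\left(r \right)} = -434456 - \left(-3 + \frac{\sqrt{236 + \frac{2}{-137}}}{6}\right) = -434456 - \left(-3 + \frac{\sqrt{236 + 2 \left(- \frac{1}{137}\right)}}{6}\right) = -434456 - \left(-3 + \frac{\sqrt{236 - \frac{2}{137}}}{6}\right) = -434456 - \left(-3 + \frac{\sqrt{\frac{32330}{137}}}{6}\right) = -434456 - \left(-3 + \frac{\frac{1}{137} \sqrt{4429210}}{6}\right) = -434456 - \left(-3 + \frac{\sqrt{4429210}}{822}\right) = -434456 + \left(3 - \frac{\sqrt{4429210}}{822}\right) = -434453 - \frac{\sqrt{4429210}}{822}$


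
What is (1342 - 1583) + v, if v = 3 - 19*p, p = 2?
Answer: -276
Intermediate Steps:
v = -35 (v = 3 - 19*2 = 3 - 38 = -35)
(1342 - 1583) + v = (1342 - 1583) - 35 = -241 - 35 = -276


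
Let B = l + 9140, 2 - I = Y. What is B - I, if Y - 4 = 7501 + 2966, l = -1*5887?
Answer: 13722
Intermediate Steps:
l = -5887
Y = 10471 (Y = 4 + (7501 + 2966) = 4 + 10467 = 10471)
I = -10469 (I = 2 - 1*10471 = 2 - 10471 = -10469)
B = 3253 (B = -5887 + 9140 = 3253)
B - I = 3253 - 1*(-10469) = 3253 + 10469 = 13722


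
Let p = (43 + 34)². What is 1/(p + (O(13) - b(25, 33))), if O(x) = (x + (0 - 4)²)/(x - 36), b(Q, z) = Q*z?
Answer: 23/117363 ≈ 0.00019597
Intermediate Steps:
p = 5929 (p = 77² = 5929)
O(x) = (16 + x)/(-36 + x) (O(x) = (x + (-4)²)/(-36 + x) = (x + 16)/(-36 + x) = (16 + x)/(-36 + x))
1/(p + (O(13) - b(25, 33))) = 1/(5929 + ((16 + 13)/(-36 + 13) - 25*33)) = 1/(5929 + (29/(-23) - 1*825)) = 1/(5929 + (-1/23*29 - 825)) = 1/(5929 + (-29/23 - 825)) = 1/(5929 - 19004/23) = 1/(117363/23) = 23/117363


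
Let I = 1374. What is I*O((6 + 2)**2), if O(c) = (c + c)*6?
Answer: 1055232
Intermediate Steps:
O(c) = 12*c (O(c) = (2*c)*6 = 12*c)
I*O((6 + 2)**2) = 1374*(12*(6 + 2)**2) = 1374*(12*8**2) = 1374*(12*64) = 1374*768 = 1055232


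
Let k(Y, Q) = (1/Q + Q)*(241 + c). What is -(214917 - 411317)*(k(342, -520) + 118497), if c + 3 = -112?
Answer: 135260257740/13 ≈ 1.0405e+10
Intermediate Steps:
c = -115 (c = -3 - 112 = -115)
k(Y, Q) = 126*Q + 126/Q (k(Y, Q) = (1/Q + Q)*(241 - 115) = (Q + 1/Q)*126 = 126*Q + 126/Q)
-(214917 - 411317)*(k(342, -520) + 118497) = -(214917 - 411317)*((126*(-520) + 126/(-520)) + 118497) = -(-196400)*((-65520 + 126*(-1/520)) + 118497) = -(-196400)*((-65520 - 63/260) + 118497) = -(-196400)*(-17035263/260 + 118497) = -(-196400)*13773957/260 = -1*(-135260257740/13) = 135260257740/13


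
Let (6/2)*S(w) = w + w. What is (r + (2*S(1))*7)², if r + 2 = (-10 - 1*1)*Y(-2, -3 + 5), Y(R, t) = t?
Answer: 1936/9 ≈ 215.11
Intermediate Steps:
S(w) = 2*w/3 (S(w) = (w + w)/3 = (2*w)/3 = 2*w/3)
r = -24 (r = -2 + (-10 - 1*1)*(-3 + 5) = -2 + (-10 - 1)*2 = -2 - 11*2 = -2 - 22 = -24)
(r + (2*S(1))*7)² = (-24 + (2*((⅔)*1))*7)² = (-24 + (2*(⅔))*7)² = (-24 + (4/3)*7)² = (-24 + 28/3)² = (-44/3)² = 1936/9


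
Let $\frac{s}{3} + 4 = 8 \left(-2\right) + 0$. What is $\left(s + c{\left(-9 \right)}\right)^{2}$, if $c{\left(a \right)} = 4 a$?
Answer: $9216$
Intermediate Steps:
$s = -60$ ($s = -12 + 3 \left(8 \left(-2\right) + 0\right) = -12 + 3 \left(-16 + 0\right) = -12 + 3 \left(-16\right) = -12 - 48 = -60$)
$\left(s + c{\left(-9 \right)}\right)^{2} = \left(-60 + 4 \left(-9\right)\right)^{2} = \left(-60 - 36\right)^{2} = \left(-96\right)^{2} = 9216$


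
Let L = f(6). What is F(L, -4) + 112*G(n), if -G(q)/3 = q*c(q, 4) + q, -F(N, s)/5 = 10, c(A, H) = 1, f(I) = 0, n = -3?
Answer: 1966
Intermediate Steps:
L = 0
F(N, s) = -50 (F(N, s) = -5*10 = -50)
G(q) = -6*q (G(q) = -3*(q*1 + q) = -3*(q + q) = -6*q)
F(L, -4) + 112*G(n) = -50 + 112*(-6*(-3)) = -50 + 112*18 = -50 + 2016 = 1966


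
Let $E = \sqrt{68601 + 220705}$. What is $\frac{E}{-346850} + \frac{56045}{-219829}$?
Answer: $- \frac{56045}{219829} - \frac{\sqrt{289306}}{346850} \approx -0.2565$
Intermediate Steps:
$E = \sqrt{289306} \approx 537.87$
$\frac{E}{-346850} + \frac{56045}{-219829} = \frac{\sqrt{289306}}{-346850} + \frac{56045}{-219829} = \sqrt{289306} \left(- \frac{1}{346850}\right) + 56045 \left(- \frac{1}{219829}\right) = - \frac{\sqrt{289306}}{346850} - \frac{56045}{219829} = - \frac{56045}{219829} - \frac{\sqrt{289306}}{346850}$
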